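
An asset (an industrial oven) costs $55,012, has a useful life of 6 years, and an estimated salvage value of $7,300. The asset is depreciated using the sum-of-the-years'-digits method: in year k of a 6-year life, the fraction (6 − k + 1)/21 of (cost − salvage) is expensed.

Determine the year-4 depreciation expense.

Depreciable base = $55,012 − $7,300 = $47,712.
Sum of the years' digits = 6+5+4+3+2+1 = 21.
Year 1: $47,712 × 6/21 = $13,632. Book value $41,380.
Year 2: $47,712 × 5/21 = $11,360. Book value $30,020.
Year 3: $47,712 × 4/21 = $9,088. Book value $20,932.
Year 4: $47,712 × 3/21 = $6,816. Book value $14,116.

$6,816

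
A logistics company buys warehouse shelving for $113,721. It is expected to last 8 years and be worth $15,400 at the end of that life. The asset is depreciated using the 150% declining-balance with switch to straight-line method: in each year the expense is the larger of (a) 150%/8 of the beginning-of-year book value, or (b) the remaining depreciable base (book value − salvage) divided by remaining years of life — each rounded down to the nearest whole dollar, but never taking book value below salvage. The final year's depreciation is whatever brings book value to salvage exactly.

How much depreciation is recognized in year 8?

Depreciable base = $113,721 − $15,400 = $98,321.
Year 1: DB = ⌊$113,721 × 150%/8⌋ = $21,322; SL = ⌊$98,321/8⌋ = $12,290 → take DB $21,322. Book value $92,399.
Year 2: DB = ⌊$92,399 × 150%/8⌋ = $17,324; SL = ⌊$76,999/7⌋ = $10,999 → take DB $17,324. Book value $75,075.
Year 3: DB = ⌊$75,075 × 150%/8⌋ = $14,076; SL = ⌊$59,675/6⌋ = $9,945 → take DB $14,076. Book value $60,999.
Year 4: DB = ⌊$60,999 × 150%/8⌋ = $11,437; SL = ⌊$45,599/5⌋ = $9,119 → take DB $11,437. Book value $49,562.
Year 5: DB = ⌊$49,562 × 150%/8⌋ = $9,292; SL = ⌊$34,162/4⌋ = $8,540 → take DB $9,292. Book value $40,270.
Year 6: DB = ⌊$40,270 × 150%/8⌋ = $7,550; SL = ⌊$24,870/3⌋ = $8,290 → take SL $8,290. Book value $31,980.
Year 7: DB = ⌊$31,980 × 150%/8⌋ = $5,996; SL = ⌊$16,580/2⌋ = $8,290 → take SL $8,290. Book value $23,690.
Year 8 (final): $23,690 − $15,400 = $8,290. Book value $15,400.

$8,290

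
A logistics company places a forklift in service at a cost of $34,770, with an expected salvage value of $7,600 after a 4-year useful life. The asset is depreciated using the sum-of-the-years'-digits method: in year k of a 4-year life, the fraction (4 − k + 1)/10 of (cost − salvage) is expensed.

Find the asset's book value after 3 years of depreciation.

Depreciable base = $34,770 − $7,600 = $27,170.
Sum of the years' digits = 4+3+2+1 = 10.
Year 1: $27,170 × 4/10 = $10,868. Book value $23,902.
Year 2: $27,170 × 3/10 = $8,151. Book value $15,751.
Year 3: $27,170 × 2/10 = $5,434. Book value $10,317.

$10,317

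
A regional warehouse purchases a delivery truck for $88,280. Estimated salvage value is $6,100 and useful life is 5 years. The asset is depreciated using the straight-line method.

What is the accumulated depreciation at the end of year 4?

Depreciable base = $88,280 − $6,100 = $82,180.
Annual expense = $82,180 / 5 = $16,436.
End of year 1: book value $71,844.
End of year 2: book value $55,408.
End of year 3: book value $38,972.
End of year 4: book value $22,536.
Accumulated through year 4 = $88,280 − $22,536 = $65,744.

$65,744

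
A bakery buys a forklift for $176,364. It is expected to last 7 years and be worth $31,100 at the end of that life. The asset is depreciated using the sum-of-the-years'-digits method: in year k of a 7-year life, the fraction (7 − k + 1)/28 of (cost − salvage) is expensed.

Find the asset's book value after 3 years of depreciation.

Depreciable base = $176,364 − $31,100 = $145,264.
Sum of the years' digits = 7+6+5+4+3+2+1 = 28.
Year 1: $145,264 × 7/28 = $36,316. Book value $140,048.
Year 2: $145,264 × 6/28 = $31,128. Book value $108,920.
Year 3: $145,264 × 5/28 = $25,940. Book value $82,980.

$82,980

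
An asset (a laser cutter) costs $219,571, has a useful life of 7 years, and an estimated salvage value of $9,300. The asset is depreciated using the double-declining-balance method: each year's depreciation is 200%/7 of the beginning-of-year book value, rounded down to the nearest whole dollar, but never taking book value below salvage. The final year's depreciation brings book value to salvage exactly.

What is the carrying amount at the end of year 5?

Depreciable base = $219,571 − $9,300 = $210,271.
Year 1: ⌊$219,571 × 200%/7⌋ = $62,734. Book value $156,837.
Year 2: ⌊$156,837 × 200%/7⌋ = $44,810. Book value $112,027.
Year 3: ⌊$112,027 × 200%/7⌋ = $32,007. Book value $80,020.
Year 4: ⌊$80,020 × 200%/7⌋ = $22,862. Book value $57,158.
Year 5: ⌊$57,158 × 200%/7⌋ = $16,330. Book value $40,828.

$40,828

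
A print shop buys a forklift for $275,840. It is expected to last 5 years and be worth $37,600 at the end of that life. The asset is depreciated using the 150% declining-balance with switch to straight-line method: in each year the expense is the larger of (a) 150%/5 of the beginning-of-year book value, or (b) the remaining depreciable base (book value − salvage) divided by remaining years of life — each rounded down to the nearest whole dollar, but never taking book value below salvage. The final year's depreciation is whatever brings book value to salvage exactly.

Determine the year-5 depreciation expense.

Depreciable base = $275,840 − $37,600 = $238,240.
Year 1: DB = ⌊$275,840 × 150%/5⌋ = $82,752; SL = ⌊$238,240/5⌋ = $47,648 → take DB $82,752. Book value $193,088.
Year 2: DB = ⌊$193,088 × 150%/5⌋ = $57,926; SL = ⌊$155,488/4⌋ = $38,872 → take DB $57,926. Book value $135,162.
Year 3: DB = ⌊$135,162 × 150%/5⌋ = $40,548; SL = ⌊$97,562/3⌋ = $32,520 → take DB $40,548. Book value $94,614.
Year 4: DB = ⌊$94,614 × 150%/5⌋ = $28,384; SL = ⌊$57,014/2⌋ = $28,507 → take SL $28,507. Book value $66,107.
Year 5 (final): $66,107 − $37,600 = $28,507. Book value $37,600.

$28,507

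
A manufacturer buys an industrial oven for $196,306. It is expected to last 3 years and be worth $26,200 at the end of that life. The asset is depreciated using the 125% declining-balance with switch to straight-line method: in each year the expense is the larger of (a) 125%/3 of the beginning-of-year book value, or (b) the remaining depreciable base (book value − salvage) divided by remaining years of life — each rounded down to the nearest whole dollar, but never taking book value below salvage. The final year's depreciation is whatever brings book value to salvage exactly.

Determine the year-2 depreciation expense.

Depreciable base = $196,306 − $26,200 = $170,106.
Year 1: DB = ⌊$196,306 × 125%/3⌋ = $81,794; SL = ⌊$170,106/3⌋ = $56,702 → take DB $81,794. Book value $114,512.
Year 2: DB = ⌊$114,512 × 125%/3⌋ = $47,713; SL = ⌊$88,312/2⌋ = $44,156 → take DB $47,713. Book value $66,799.

$47,713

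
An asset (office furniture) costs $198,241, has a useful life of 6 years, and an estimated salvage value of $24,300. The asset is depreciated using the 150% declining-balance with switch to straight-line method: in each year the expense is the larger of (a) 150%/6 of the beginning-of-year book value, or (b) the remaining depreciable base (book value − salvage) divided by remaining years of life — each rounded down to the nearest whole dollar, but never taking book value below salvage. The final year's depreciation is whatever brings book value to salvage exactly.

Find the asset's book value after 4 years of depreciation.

Depreciable base = $198,241 − $24,300 = $173,941.
Year 1: DB = ⌊$198,241 × 150%/6⌋ = $49,560; SL = ⌊$173,941/6⌋ = $28,990 → take DB $49,560. Book value $148,681.
Year 2: DB = ⌊$148,681 × 150%/6⌋ = $37,170; SL = ⌊$124,381/5⌋ = $24,876 → take DB $37,170. Book value $111,511.
Year 3: DB = ⌊$111,511 × 150%/6⌋ = $27,877; SL = ⌊$87,211/4⌋ = $21,802 → take DB $27,877. Book value $83,634.
Year 4: DB = ⌊$83,634 × 150%/6⌋ = $20,908; SL = ⌊$59,334/3⌋ = $19,778 → take DB $20,908. Book value $62,726.

$62,726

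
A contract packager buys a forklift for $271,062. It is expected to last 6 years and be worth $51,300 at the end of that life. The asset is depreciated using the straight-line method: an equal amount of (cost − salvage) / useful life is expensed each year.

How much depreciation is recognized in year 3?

Depreciable base = $271,062 − $51,300 = $219,762.
Annual expense = $219,762 / 6 = $36,627.

$36,627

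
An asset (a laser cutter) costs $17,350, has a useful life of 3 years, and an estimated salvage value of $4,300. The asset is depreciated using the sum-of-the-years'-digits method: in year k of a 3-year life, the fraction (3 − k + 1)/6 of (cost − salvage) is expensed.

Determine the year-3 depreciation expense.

Depreciable base = $17,350 − $4,300 = $13,050.
Sum of the years' digits = 3+2+1 = 6.
Year 1: $13,050 × 3/6 = $6,525. Book value $10,825.
Year 2: $13,050 × 2/6 = $4,350. Book value $6,475.
Year 3: $13,050 × 1/6 = $2,175. Book value $4,300.

$2,175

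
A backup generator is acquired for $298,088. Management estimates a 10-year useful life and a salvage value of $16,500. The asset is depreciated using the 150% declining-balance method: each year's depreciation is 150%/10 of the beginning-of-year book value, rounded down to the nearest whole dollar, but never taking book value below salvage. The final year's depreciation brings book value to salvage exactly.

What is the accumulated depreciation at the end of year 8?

Depreciable base = $298,088 − $16,500 = $281,588.
Year 1: ⌊$298,088 × 150%/10⌋ = $44,713. Book value $253,375.
Year 2: ⌊$253,375 × 150%/10⌋ = $38,006. Book value $215,369.
Year 3: ⌊$215,369 × 150%/10⌋ = $32,305. Book value $183,064.
Year 4: ⌊$183,064 × 150%/10⌋ = $27,459. Book value $155,605.
Year 5: ⌊$155,605 × 150%/10⌋ = $23,340. Book value $132,265.
Year 6: ⌊$132,265 × 150%/10⌋ = $19,839. Book value $112,426.
Year 7: ⌊$112,426 × 150%/10⌋ = $16,863. Book value $95,563.
Year 8: ⌊$95,563 × 150%/10⌋ = $14,334. Book value $81,229.
Accumulated through year 8 = $298,088 − $81,229 = $216,859.

$216,859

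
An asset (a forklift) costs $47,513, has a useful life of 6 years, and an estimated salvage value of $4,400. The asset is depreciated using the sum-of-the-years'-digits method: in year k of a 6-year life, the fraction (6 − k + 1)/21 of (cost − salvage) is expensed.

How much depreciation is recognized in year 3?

Depreciable base = $47,513 − $4,400 = $43,113.
Sum of the years' digits = 6+5+4+3+2+1 = 21.
Year 1: $43,113 × 6/21 = $12,318. Book value $35,195.
Year 2: $43,113 × 5/21 = $10,265. Book value $24,930.
Year 3: $43,113 × 4/21 = $8,212. Book value $16,718.

$8,212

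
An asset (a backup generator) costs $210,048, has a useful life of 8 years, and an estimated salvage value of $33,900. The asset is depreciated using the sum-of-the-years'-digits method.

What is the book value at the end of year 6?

$48,579

Depreciable base = $210,048 − $33,900 = $176,148.
Sum of the years' digits = 8+7+6+5+4+3+2+1 = 36.
Year 1: $176,148 × 8/36 = $39,144. Book value $170,904.
Year 2: $176,148 × 7/36 = $34,251. Book value $136,653.
Year 3: $176,148 × 6/36 = $29,358. Book value $107,295.
Year 4: $176,148 × 5/36 = $24,465. Book value $82,830.
Year 5: $176,148 × 4/36 = $19,572. Book value $63,258.
Year 6: $176,148 × 3/36 = $14,679. Book value $48,579.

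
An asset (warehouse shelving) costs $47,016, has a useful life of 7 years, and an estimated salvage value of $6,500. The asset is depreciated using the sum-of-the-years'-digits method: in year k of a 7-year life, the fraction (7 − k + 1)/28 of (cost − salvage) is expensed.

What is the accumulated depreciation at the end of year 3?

Depreciable base = $47,016 − $6,500 = $40,516.
Sum of the years' digits = 7+6+5+4+3+2+1 = 28.
Year 1: $40,516 × 7/28 = $10,129. Book value $36,887.
Year 2: $40,516 × 6/28 = $8,682. Book value $28,205.
Year 3: $40,516 × 5/28 = $7,235. Book value $20,970.
Accumulated through year 3 = $47,016 − $20,970 = $26,046.

$26,046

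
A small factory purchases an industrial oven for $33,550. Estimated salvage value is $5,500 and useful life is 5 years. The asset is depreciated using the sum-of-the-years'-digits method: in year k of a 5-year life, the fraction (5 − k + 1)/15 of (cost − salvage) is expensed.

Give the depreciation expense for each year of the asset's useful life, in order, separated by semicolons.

$9,350; $7,480; $5,610; $3,740; $1,870

Depreciable base = $33,550 − $5,500 = $28,050.
Sum of the years' digits = 5+4+3+2+1 = 15.
Year 1: $28,050 × 5/15 = $9,350. Book value $24,200.
Year 2: $28,050 × 4/15 = $7,480. Book value $16,720.
Year 3: $28,050 × 3/15 = $5,610. Book value $11,110.
Year 4: $28,050 × 2/15 = $3,740. Book value $7,370.
Year 5: $28,050 × 1/15 = $1,870. Book value $5,500.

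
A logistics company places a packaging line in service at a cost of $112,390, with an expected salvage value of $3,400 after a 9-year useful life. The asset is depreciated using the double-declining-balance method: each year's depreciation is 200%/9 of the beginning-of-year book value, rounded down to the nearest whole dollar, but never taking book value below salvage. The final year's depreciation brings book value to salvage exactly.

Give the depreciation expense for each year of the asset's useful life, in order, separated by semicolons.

Depreciable base = $112,390 − $3,400 = $108,990.
Year 1: ⌊$112,390 × 200%/9⌋ = $24,975. Book value $87,415.
Year 2: ⌊$87,415 × 200%/9⌋ = $19,425. Book value $67,990.
Year 3: ⌊$67,990 × 200%/9⌋ = $15,108. Book value $52,882.
Year 4: ⌊$52,882 × 200%/9⌋ = $11,751. Book value $41,131.
Year 5: ⌊$41,131 × 200%/9⌋ = $9,140. Book value $31,991.
Year 6: ⌊$31,991 × 200%/9⌋ = $7,109. Book value $24,882.
Year 7: ⌊$24,882 × 200%/9⌋ = $5,529. Book value $19,353.
Year 8: ⌊$19,353 × 200%/9⌋ = $4,300. Book value $15,053.
Year 9 (final): $15,053 − $3,400 = $11,653. Book value $3,400.

$24,975; $19,425; $15,108; $11,751; $9,140; $7,109; $5,529; $4,300; $11,653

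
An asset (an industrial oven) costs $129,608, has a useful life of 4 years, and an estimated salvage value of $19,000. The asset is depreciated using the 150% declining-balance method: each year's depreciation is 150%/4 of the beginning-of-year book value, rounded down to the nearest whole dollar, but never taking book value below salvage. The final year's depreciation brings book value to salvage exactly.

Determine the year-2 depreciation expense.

$30,376

Depreciable base = $129,608 − $19,000 = $110,608.
Year 1: ⌊$129,608 × 150%/4⌋ = $48,603. Book value $81,005.
Year 2: ⌊$81,005 × 150%/4⌋ = $30,376. Book value $50,629.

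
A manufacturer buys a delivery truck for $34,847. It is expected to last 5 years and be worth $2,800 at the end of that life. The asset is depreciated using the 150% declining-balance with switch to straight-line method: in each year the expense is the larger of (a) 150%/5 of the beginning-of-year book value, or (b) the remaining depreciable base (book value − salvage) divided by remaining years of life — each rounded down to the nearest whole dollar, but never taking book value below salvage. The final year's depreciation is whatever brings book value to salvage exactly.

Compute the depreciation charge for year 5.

Depreciable base = $34,847 − $2,800 = $32,047.
Year 1: DB = ⌊$34,847 × 150%/5⌋ = $10,454; SL = ⌊$32,047/5⌋ = $6,409 → take DB $10,454. Book value $24,393.
Year 2: DB = ⌊$24,393 × 150%/5⌋ = $7,317; SL = ⌊$21,593/4⌋ = $5,398 → take DB $7,317. Book value $17,076.
Year 3: DB = ⌊$17,076 × 150%/5⌋ = $5,122; SL = ⌊$14,276/3⌋ = $4,758 → take DB $5,122. Book value $11,954.
Year 4: DB = ⌊$11,954 × 150%/5⌋ = $3,586; SL = ⌊$9,154/2⌋ = $4,577 → take SL $4,577. Book value $7,377.
Year 5 (final): $7,377 − $2,800 = $4,577. Book value $2,800.

$4,577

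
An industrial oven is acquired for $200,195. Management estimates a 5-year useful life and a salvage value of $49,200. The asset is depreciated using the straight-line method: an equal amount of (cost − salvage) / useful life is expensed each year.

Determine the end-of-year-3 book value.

$109,598

Depreciable base = $200,195 − $49,200 = $150,995.
Annual expense = $150,995 / 5 = $30,199.
End of year 1: book value $169,996.
End of year 2: book value $139,797.
End of year 3: book value $109,598.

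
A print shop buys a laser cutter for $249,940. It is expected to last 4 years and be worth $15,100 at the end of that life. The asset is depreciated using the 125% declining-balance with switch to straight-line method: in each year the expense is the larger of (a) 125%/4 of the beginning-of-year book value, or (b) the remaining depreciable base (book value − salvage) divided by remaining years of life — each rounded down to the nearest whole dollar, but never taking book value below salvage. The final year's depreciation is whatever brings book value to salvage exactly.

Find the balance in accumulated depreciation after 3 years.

$183,322

Depreciable base = $249,940 − $15,100 = $234,840.
Year 1: DB = ⌊$249,940 × 125%/4⌋ = $78,106; SL = ⌊$234,840/4⌋ = $58,710 → take DB $78,106. Book value $171,834.
Year 2: DB = ⌊$171,834 × 125%/4⌋ = $53,698; SL = ⌊$156,734/3⌋ = $52,244 → take DB $53,698. Book value $118,136.
Year 3: DB = ⌊$118,136 × 125%/4⌋ = $36,917; SL = ⌊$103,036/2⌋ = $51,518 → take SL $51,518. Book value $66,618.
Accumulated through year 3 = $249,940 − $66,618 = $183,322.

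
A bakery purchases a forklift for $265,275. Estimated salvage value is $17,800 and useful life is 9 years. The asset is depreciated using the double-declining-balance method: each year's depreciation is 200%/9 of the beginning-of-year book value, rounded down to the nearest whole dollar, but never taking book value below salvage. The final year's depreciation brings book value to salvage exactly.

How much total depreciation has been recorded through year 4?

$168,197

Depreciable base = $265,275 − $17,800 = $247,475.
Year 1: ⌊$265,275 × 200%/9⌋ = $58,950. Book value $206,325.
Year 2: ⌊$206,325 × 200%/9⌋ = $45,850. Book value $160,475.
Year 3: ⌊$160,475 × 200%/9⌋ = $35,661. Book value $124,814.
Year 4: ⌊$124,814 × 200%/9⌋ = $27,736. Book value $97,078.
Accumulated through year 4 = $265,275 − $97,078 = $168,197.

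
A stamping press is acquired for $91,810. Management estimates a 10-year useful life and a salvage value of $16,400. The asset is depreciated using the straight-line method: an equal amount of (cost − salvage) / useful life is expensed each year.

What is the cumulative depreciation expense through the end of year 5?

$37,705

Depreciable base = $91,810 − $16,400 = $75,410.
Annual expense = $75,410 / 10 = $7,541.
End of year 1: book value $84,269.
End of year 2: book value $76,728.
End of year 3: book value $69,187.
End of year 4: book value $61,646.
End of year 5: book value $54,105.
Accumulated through year 5 = $91,810 − $54,105 = $37,705.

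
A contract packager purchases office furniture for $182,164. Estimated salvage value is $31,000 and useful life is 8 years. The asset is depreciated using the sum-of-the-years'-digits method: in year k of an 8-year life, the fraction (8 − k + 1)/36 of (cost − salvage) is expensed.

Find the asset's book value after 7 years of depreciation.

Depreciable base = $182,164 − $31,000 = $151,164.
Sum of the years' digits = 8+7+6+5+4+3+2+1 = 36.
Year 1: $151,164 × 8/36 = $33,592. Book value $148,572.
Year 2: $151,164 × 7/36 = $29,393. Book value $119,179.
Year 3: $151,164 × 6/36 = $25,194. Book value $93,985.
Year 4: $151,164 × 5/36 = $20,995. Book value $72,990.
Year 5: $151,164 × 4/36 = $16,796. Book value $56,194.
Year 6: $151,164 × 3/36 = $12,597. Book value $43,597.
Year 7: $151,164 × 2/36 = $8,398. Book value $35,199.

$35,199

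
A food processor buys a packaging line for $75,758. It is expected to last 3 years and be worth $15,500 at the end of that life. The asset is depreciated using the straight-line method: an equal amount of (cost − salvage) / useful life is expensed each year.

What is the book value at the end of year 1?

$55,672

Depreciable base = $75,758 − $15,500 = $60,258.
Annual expense = $60,258 / 3 = $20,086.
End of year 1: book value $55,672.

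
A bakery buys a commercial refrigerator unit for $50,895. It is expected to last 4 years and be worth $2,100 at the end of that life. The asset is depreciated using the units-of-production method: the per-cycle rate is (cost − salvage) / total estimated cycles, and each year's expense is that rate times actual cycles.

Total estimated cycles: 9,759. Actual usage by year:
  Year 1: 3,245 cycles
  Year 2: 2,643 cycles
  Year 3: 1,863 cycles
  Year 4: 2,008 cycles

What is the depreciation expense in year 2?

$13,215

Depreciable base = $50,895 − $2,100 = $48,795.
Rate = $48,795 / 9,759 cycles = $5 per cycle.
Year 1: 3,245 × $5 = $16,225. Book value $34,670.
Year 2: 2,643 × $5 = $13,215. Book value $21,455.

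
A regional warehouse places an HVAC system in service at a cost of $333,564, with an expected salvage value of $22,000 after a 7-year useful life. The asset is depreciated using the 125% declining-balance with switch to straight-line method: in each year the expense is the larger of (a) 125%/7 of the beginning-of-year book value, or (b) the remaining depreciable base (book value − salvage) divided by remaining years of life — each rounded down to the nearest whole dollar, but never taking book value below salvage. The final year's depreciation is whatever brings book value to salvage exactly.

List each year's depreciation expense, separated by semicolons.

Depreciable base = $333,564 − $22,000 = $311,564.
Year 1: DB = ⌊$333,564 × 125%/7⌋ = $59,565; SL = ⌊$311,564/7⌋ = $44,509 → take DB $59,565. Book value $273,999.
Year 2: DB = ⌊$273,999 × 125%/7⌋ = $48,928; SL = ⌊$251,999/6⌋ = $41,999 → take DB $48,928. Book value $225,071.
Year 3: DB = ⌊$225,071 × 125%/7⌋ = $40,191; SL = ⌊$203,071/5⌋ = $40,614 → take SL $40,614. Book value $184,457.
Year 4: DB = ⌊$184,457 × 125%/7⌋ = $32,938; SL = ⌊$162,457/4⌋ = $40,614 → take SL $40,614. Book value $143,843.
Year 5: DB = ⌊$143,843 × 125%/7⌋ = $25,686; SL = ⌊$121,843/3⌋ = $40,614 → take SL $40,614. Book value $103,229.
Year 6: DB = ⌊$103,229 × 125%/7⌋ = $18,433; SL = ⌊$81,229/2⌋ = $40,614 → take SL $40,614. Book value $62,615.
Year 7 (final): $62,615 − $22,000 = $40,615. Book value $22,000.

$59,565; $48,928; $40,614; $40,614; $40,614; $40,614; $40,615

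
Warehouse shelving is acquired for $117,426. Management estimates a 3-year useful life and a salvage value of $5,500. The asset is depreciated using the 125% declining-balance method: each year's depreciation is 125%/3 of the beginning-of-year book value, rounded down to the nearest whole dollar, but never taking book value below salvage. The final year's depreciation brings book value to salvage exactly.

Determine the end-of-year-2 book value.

Depreciable base = $117,426 − $5,500 = $111,926.
Year 1: ⌊$117,426 × 125%/3⌋ = $48,927. Book value $68,499.
Year 2: ⌊$68,499 × 125%/3⌋ = $28,541. Book value $39,958.

$39,958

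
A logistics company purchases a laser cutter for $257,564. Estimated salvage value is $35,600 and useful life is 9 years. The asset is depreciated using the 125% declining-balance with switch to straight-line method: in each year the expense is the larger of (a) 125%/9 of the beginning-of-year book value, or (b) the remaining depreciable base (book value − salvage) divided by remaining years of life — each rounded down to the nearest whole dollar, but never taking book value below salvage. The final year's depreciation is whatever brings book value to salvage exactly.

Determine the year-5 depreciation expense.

Depreciable base = $257,564 − $35,600 = $221,964.
Year 1: DB = ⌊$257,564 × 125%/9⌋ = $35,772; SL = ⌊$221,964/9⌋ = $24,662 → take DB $35,772. Book value $221,792.
Year 2: DB = ⌊$221,792 × 125%/9⌋ = $30,804; SL = ⌊$186,192/8⌋ = $23,274 → take DB $30,804. Book value $190,988.
Year 3: DB = ⌊$190,988 × 125%/9⌋ = $26,526; SL = ⌊$155,388/7⌋ = $22,198 → take DB $26,526. Book value $164,462.
Year 4: DB = ⌊$164,462 × 125%/9⌋ = $22,841; SL = ⌊$128,862/6⌋ = $21,477 → take DB $22,841. Book value $141,621.
Year 5: DB = ⌊$141,621 × 125%/9⌋ = $19,669; SL = ⌊$106,021/5⌋ = $21,204 → take SL $21,204. Book value $120,417.

$21,204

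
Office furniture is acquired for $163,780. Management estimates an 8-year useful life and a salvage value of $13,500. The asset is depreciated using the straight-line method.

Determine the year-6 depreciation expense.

Depreciable base = $163,780 − $13,500 = $150,280.
Annual expense = $150,280 / 8 = $18,785.

$18,785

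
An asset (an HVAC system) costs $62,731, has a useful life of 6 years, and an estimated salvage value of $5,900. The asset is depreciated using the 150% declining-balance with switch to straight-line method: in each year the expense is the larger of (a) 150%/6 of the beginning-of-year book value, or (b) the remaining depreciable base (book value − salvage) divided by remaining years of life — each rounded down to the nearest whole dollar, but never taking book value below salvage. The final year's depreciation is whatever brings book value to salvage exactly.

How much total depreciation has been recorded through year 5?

Depreciable base = $62,731 − $5,900 = $56,831.
Year 1: DB = ⌊$62,731 × 150%/6⌋ = $15,682; SL = ⌊$56,831/6⌋ = $9,471 → take DB $15,682. Book value $47,049.
Year 2: DB = ⌊$47,049 × 150%/6⌋ = $11,762; SL = ⌊$41,149/5⌋ = $8,229 → take DB $11,762. Book value $35,287.
Year 3: DB = ⌊$35,287 × 150%/6⌋ = $8,821; SL = ⌊$29,387/4⌋ = $7,346 → take DB $8,821. Book value $26,466.
Year 4: DB = ⌊$26,466 × 150%/6⌋ = $6,616; SL = ⌊$20,566/3⌋ = $6,855 → take SL $6,855. Book value $19,611.
Year 5: DB = ⌊$19,611 × 150%/6⌋ = $4,902; SL = ⌊$13,711/2⌋ = $6,855 → take SL $6,855. Book value $12,756.
Accumulated through year 5 = $62,731 − $12,756 = $49,975.

$49,975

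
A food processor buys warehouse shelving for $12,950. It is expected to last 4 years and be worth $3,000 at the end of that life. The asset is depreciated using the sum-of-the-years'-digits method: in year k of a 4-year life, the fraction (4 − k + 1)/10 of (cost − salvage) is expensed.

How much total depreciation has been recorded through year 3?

$8,955

Depreciable base = $12,950 − $3,000 = $9,950.
Sum of the years' digits = 4+3+2+1 = 10.
Year 1: $9,950 × 4/10 = $3,980. Book value $8,970.
Year 2: $9,950 × 3/10 = $2,985. Book value $5,985.
Year 3: $9,950 × 2/10 = $1,990. Book value $3,995.
Accumulated through year 3 = $12,950 − $3,995 = $8,955.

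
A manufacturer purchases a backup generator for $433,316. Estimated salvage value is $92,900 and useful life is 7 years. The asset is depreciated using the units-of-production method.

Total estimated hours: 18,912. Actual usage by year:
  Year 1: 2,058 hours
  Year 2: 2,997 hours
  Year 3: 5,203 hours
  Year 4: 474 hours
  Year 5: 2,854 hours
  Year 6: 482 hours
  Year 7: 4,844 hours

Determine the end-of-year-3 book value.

Depreciable base = $433,316 − $92,900 = $340,416.
Rate = $340,416 / 18,912 hours = $18 per hour.
Year 1: 2,058 × $18 = $37,044. Book value $396,272.
Year 2: 2,997 × $18 = $53,946. Book value $342,326.
Year 3: 5,203 × $18 = $93,654. Book value $248,672.

$248,672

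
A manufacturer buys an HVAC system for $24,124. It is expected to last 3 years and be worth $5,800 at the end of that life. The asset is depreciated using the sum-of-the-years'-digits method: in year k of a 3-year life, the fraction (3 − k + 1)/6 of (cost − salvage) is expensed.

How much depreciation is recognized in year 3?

Depreciable base = $24,124 − $5,800 = $18,324.
Sum of the years' digits = 3+2+1 = 6.
Year 1: $18,324 × 3/6 = $9,162. Book value $14,962.
Year 2: $18,324 × 2/6 = $6,108. Book value $8,854.
Year 3: $18,324 × 1/6 = $3,054. Book value $5,800.

$3,054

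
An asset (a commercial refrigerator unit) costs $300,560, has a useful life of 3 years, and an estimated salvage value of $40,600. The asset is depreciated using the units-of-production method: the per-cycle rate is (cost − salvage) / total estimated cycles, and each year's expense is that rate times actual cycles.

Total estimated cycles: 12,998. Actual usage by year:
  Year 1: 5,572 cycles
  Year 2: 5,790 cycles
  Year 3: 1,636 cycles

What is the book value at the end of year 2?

Depreciable base = $300,560 − $40,600 = $259,960.
Rate = $259,960 / 12,998 cycles = $20 per cycle.
Year 1: 5,572 × $20 = $111,440. Book value $189,120.
Year 2: 5,790 × $20 = $115,800. Book value $73,320.

$73,320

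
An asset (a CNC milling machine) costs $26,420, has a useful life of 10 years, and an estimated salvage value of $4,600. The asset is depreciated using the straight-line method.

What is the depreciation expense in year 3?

$2,182

Depreciable base = $26,420 − $4,600 = $21,820.
Annual expense = $21,820 / 10 = $2,182.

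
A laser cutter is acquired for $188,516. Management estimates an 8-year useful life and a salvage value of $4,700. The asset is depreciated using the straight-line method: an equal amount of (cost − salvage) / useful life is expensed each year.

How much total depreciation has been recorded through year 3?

$68,931

Depreciable base = $188,516 − $4,700 = $183,816.
Annual expense = $183,816 / 8 = $22,977.
End of year 1: book value $165,539.
End of year 2: book value $142,562.
End of year 3: book value $119,585.
Accumulated through year 3 = $188,516 − $119,585 = $68,931.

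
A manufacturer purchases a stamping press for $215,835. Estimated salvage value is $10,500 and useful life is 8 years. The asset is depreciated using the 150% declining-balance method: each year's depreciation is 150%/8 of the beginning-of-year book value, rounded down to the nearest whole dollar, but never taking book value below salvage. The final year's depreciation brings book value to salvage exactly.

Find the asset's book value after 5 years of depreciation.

$76,427

Depreciable base = $215,835 − $10,500 = $205,335.
Year 1: ⌊$215,835 × 150%/8⌋ = $40,469. Book value $175,366.
Year 2: ⌊$175,366 × 150%/8⌋ = $32,881. Book value $142,485.
Year 3: ⌊$142,485 × 150%/8⌋ = $26,715. Book value $115,770.
Year 4: ⌊$115,770 × 150%/8⌋ = $21,706. Book value $94,064.
Year 5: ⌊$94,064 × 150%/8⌋ = $17,637. Book value $76,427.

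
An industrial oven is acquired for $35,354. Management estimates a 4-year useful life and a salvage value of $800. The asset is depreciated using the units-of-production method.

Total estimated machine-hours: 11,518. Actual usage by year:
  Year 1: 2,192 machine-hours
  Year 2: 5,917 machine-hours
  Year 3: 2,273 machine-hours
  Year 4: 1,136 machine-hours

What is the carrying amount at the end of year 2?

$11,027

Depreciable base = $35,354 − $800 = $34,554.
Rate = $34,554 / 11,518 machine-hours = $3 per machine-hour.
Year 1: 2,192 × $3 = $6,576. Book value $28,778.
Year 2: 5,917 × $3 = $17,751. Book value $11,027.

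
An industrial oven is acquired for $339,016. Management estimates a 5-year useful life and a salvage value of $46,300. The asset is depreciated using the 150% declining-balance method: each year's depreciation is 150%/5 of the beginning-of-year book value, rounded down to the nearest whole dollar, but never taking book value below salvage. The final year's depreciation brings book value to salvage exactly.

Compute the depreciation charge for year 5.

$35,099

Depreciable base = $339,016 − $46,300 = $292,716.
Year 1: ⌊$339,016 × 150%/5⌋ = $101,704. Book value $237,312.
Year 2: ⌊$237,312 × 150%/5⌋ = $71,193. Book value $166,119.
Year 3: ⌊$166,119 × 150%/5⌋ = $49,835. Book value $116,284.
Year 4: ⌊$116,284 × 150%/5⌋ = $34,885. Book value $81,399.
Year 5 (final): $81,399 − $46,300 = $35,099. Book value $46,300.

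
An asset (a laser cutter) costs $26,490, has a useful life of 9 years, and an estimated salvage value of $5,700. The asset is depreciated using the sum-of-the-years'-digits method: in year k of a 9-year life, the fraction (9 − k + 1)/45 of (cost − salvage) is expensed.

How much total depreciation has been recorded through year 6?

Depreciable base = $26,490 − $5,700 = $20,790.
Sum of the years' digits = 9+8+7+6+5+4+3+2+1 = 45.
Year 1: $20,790 × 9/45 = $4,158. Book value $22,332.
Year 2: $20,790 × 8/45 = $3,696. Book value $18,636.
Year 3: $20,790 × 7/45 = $3,234. Book value $15,402.
Year 4: $20,790 × 6/45 = $2,772. Book value $12,630.
Year 5: $20,790 × 5/45 = $2,310. Book value $10,320.
Year 6: $20,790 × 4/45 = $1,848. Book value $8,472.
Accumulated through year 6 = $26,490 − $8,472 = $18,018.

$18,018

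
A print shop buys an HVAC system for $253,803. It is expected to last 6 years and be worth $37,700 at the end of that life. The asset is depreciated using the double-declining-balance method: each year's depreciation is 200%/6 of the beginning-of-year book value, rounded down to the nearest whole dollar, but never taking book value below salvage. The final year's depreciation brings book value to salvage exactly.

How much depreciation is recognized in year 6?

$0

Depreciable base = $253,803 − $37,700 = $216,103.
Year 1: ⌊$253,803 × 200%/6⌋ = $84,601. Book value $169,202.
Year 2: ⌊$169,202 × 200%/6⌋ = $56,400. Book value $112,802.
Year 3: ⌊$112,802 × 200%/6⌋ = $37,600. Book value $75,202.
Year 4: ⌊$75,202 × 200%/6⌋ = $25,067. Book value $50,135.
Year 5: ⌊$50,135 × 200%/6⌋ = $16,711, capped at $12,435. Book value $37,700.
Year 6 (final): $37,700 − $37,700 = $0. Book value $37,700.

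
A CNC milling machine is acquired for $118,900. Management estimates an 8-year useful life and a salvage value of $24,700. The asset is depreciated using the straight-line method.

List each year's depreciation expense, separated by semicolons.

Depreciable base = $118,900 − $24,700 = $94,200.
Annual expense = $94,200 / 8 = $11,775.
End of year 1: book value $107,125.
End of year 2: book value $95,350.
End of year 3: book value $83,575.
End of year 4: book value $71,800.
End of year 5: book value $60,025.
End of year 6: book value $48,250.
End of year 7: book value $36,475.
End of year 8: book value $24,700.

$11,775; $11,775; $11,775; $11,775; $11,775; $11,775; $11,775; $11,775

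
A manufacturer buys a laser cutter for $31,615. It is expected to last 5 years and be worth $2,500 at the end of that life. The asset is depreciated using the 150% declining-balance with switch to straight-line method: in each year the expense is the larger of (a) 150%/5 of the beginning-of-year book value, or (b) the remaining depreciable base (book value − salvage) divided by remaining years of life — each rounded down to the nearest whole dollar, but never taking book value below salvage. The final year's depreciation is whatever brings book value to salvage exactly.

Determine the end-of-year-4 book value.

Depreciable base = $31,615 − $2,500 = $29,115.
Year 1: DB = ⌊$31,615 × 150%/5⌋ = $9,484; SL = ⌊$29,115/5⌋ = $5,823 → take DB $9,484. Book value $22,131.
Year 2: DB = ⌊$22,131 × 150%/5⌋ = $6,639; SL = ⌊$19,631/4⌋ = $4,907 → take DB $6,639. Book value $15,492.
Year 3: DB = ⌊$15,492 × 150%/5⌋ = $4,647; SL = ⌊$12,992/3⌋ = $4,330 → take DB $4,647. Book value $10,845.
Year 4: DB = ⌊$10,845 × 150%/5⌋ = $3,253; SL = ⌊$8,345/2⌋ = $4,172 → take SL $4,172. Book value $6,673.

$6,673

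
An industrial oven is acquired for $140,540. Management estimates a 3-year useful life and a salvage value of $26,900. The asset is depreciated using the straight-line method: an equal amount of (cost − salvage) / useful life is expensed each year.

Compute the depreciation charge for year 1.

$37,880

Depreciable base = $140,540 − $26,900 = $113,640.
Annual expense = $113,640 / 3 = $37,880.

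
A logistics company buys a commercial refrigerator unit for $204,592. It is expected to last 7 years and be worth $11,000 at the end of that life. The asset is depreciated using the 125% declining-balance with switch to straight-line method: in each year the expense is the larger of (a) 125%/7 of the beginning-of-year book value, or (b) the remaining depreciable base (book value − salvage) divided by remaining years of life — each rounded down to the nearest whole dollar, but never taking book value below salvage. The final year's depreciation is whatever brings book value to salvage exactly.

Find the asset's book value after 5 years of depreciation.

$61,820

Depreciable base = $204,592 − $11,000 = $193,592.
Year 1: DB = ⌊$204,592 × 125%/7⌋ = $36,534; SL = ⌊$193,592/7⌋ = $27,656 → take DB $36,534. Book value $168,058.
Year 2: DB = ⌊$168,058 × 125%/7⌋ = $30,010; SL = ⌊$157,058/6⌋ = $26,176 → take DB $30,010. Book value $138,048.
Year 3: DB = ⌊$138,048 × 125%/7⌋ = $24,651; SL = ⌊$127,048/5⌋ = $25,409 → take SL $25,409. Book value $112,639.
Year 4: DB = ⌊$112,639 × 125%/7⌋ = $20,114; SL = ⌊$101,639/4⌋ = $25,409 → take SL $25,409. Book value $87,230.
Year 5: DB = ⌊$87,230 × 125%/7⌋ = $15,576; SL = ⌊$76,230/3⌋ = $25,410 → take SL $25,410. Book value $61,820.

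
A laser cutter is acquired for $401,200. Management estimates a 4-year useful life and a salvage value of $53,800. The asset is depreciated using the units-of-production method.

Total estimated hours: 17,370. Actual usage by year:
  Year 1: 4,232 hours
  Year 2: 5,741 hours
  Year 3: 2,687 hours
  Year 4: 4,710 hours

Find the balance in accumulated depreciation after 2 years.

$199,460

Depreciable base = $401,200 − $53,800 = $347,400.
Rate = $347,400 / 17,370 hours = $20 per hour.
Year 1: 4,232 × $20 = $84,640. Book value $316,560.
Year 2: 5,741 × $20 = $114,820. Book value $201,740.
Accumulated through year 2 = $401,200 − $201,740 = $199,460.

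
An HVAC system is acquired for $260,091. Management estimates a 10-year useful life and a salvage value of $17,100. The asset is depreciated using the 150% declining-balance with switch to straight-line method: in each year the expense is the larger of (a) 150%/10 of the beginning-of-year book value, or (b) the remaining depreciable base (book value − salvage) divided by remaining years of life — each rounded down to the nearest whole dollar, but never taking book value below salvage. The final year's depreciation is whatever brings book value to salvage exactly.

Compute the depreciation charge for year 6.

$19,661

Depreciable base = $260,091 − $17,100 = $242,991.
Year 1: DB = ⌊$260,091 × 150%/10⌋ = $39,013; SL = ⌊$242,991/10⌋ = $24,299 → take DB $39,013. Book value $221,078.
Year 2: DB = ⌊$221,078 × 150%/10⌋ = $33,161; SL = ⌊$203,978/9⌋ = $22,664 → take DB $33,161. Book value $187,917.
Year 3: DB = ⌊$187,917 × 150%/10⌋ = $28,187; SL = ⌊$170,817/8⌋ = $21,352 → take DB $28,187. Book value $159,730.
Year 4: DB = ⌊$159,730 × 150%/10⌋ = $23,959; SL = ⌊$142,630/7⌋ = $20,375 → take DB $23,959. Book value $135,771.
Year 5: DB = ⌊$135,771 × 150%/10⌋ = $20,365; SL = ⌊$118,671/6⌋ = $19,778 → take DB $20,365. Book value $115,406.
Year 6: DB = ⌊$115,406 × 150%/10⌋ = $17,310; SL = ⌊$98,306/5⌋ = $19,661 → take SL $19,661. Book value $95,745.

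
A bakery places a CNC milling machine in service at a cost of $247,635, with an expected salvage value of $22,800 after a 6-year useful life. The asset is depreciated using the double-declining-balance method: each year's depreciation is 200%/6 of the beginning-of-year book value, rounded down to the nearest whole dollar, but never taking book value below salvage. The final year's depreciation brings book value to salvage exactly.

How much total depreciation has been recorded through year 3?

$174,261

Depreciable base = $247,635 − $22,800 = $224,835.
Year 1: ⌊$247,635 × 200%/6⌋ = $82,545. Book value $165,090.
Year 2: ⌊$165,090 × 200%/6⌋ = $55,030. Book value $110,060.
Year 3: ⌊$110,060 × 200%/6⌋ = $36,686. Book value $73,374.
Accumulated through year 3 = $247,635 − $73,374 = $174,261.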